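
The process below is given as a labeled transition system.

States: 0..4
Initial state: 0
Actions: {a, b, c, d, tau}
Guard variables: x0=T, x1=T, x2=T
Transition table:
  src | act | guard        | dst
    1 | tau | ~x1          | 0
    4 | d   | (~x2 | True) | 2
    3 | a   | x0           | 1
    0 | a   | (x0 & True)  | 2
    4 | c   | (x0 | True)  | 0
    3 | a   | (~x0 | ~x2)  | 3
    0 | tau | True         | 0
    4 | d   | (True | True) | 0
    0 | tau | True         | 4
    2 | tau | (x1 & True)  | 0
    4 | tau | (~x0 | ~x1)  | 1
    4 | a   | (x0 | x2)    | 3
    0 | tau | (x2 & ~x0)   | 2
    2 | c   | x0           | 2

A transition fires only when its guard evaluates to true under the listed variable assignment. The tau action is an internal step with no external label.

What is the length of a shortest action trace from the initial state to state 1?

Answer: 3

Analysis:
Breadth-first toward 1:
  L0 = {0}
  L1 = {2,4}
  L2 = {3}
  L3 = {1}
1 enters at depth 3; path tau·a·a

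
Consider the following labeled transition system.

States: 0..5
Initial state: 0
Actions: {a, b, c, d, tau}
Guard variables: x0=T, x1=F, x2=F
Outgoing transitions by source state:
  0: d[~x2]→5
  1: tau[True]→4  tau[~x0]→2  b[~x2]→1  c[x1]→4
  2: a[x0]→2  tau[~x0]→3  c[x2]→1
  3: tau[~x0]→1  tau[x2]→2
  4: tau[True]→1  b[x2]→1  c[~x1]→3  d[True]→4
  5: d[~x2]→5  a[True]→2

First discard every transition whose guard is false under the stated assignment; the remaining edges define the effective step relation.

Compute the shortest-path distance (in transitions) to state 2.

Layered search for 2:
  L0 = {0}
  L1 = {5}
  L2 = {2}
2 enters at depth 2; path d·a

Answer: 2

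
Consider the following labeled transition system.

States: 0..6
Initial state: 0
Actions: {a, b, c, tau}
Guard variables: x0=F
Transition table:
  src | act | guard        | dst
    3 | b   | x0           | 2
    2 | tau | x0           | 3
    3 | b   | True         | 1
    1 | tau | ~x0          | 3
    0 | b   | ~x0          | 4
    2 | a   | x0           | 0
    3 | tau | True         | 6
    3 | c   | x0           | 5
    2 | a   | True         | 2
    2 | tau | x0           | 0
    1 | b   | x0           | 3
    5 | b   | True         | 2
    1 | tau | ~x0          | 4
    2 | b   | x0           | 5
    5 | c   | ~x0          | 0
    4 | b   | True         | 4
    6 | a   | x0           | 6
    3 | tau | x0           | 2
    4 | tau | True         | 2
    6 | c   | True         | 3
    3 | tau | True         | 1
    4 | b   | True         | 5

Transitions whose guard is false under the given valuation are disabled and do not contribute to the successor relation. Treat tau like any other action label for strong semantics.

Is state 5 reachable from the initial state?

Guard filter leaves 13 enabled edge(s).
L0 = {0}
L1 = {4}  total {0,4}
L2 = {2,5}  total {0,2,4,5}
Reach set: {0,2,4,5}
witness 5: b·b

Answer: REACHABLE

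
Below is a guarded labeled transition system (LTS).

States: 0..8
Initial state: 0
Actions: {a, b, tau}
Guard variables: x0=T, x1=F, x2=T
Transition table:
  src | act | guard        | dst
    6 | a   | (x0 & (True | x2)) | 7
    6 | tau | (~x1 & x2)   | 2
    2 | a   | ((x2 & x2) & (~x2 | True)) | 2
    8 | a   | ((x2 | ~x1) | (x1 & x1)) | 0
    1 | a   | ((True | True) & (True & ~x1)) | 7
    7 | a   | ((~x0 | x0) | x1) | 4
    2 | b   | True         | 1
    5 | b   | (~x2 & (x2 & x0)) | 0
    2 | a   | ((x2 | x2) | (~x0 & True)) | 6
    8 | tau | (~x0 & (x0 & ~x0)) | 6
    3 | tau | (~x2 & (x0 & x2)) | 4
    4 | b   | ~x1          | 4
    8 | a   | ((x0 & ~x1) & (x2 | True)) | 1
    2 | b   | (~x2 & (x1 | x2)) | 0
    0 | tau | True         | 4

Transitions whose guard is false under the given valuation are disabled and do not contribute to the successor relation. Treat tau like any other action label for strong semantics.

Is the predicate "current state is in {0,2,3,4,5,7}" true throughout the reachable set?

Answer: INVARIANT HOLDS

Analysis:
Safe = {0,2,3,4,5,7}
Reach set: {0,4}
  0: safe
  4: safe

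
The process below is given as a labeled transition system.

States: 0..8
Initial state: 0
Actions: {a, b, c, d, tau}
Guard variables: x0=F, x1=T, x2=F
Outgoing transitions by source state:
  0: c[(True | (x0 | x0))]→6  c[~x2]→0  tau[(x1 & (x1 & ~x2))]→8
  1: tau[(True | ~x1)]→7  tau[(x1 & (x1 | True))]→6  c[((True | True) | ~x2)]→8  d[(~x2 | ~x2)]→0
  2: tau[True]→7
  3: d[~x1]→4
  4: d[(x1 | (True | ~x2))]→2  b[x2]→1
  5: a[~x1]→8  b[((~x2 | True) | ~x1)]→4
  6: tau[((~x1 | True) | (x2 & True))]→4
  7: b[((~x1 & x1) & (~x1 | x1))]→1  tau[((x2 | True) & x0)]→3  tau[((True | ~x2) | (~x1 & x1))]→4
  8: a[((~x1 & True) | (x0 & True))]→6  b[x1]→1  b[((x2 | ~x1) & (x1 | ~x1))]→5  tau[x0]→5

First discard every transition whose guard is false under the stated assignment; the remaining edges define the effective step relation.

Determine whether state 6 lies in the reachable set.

Guard filter leaves 13 enabled edge(s).
L0 = {0}
L1 = {6,8}  cumulative {0,6,8}
L2 = {1,4}  cumulative {0,1,4,6,8}
L3 = {2,7}  cumulative {0,1,2,4,6,7,8}
Reach set: {0,1,2,4,6,7,8}
trace reaching 6: c

Answer: REACHABLE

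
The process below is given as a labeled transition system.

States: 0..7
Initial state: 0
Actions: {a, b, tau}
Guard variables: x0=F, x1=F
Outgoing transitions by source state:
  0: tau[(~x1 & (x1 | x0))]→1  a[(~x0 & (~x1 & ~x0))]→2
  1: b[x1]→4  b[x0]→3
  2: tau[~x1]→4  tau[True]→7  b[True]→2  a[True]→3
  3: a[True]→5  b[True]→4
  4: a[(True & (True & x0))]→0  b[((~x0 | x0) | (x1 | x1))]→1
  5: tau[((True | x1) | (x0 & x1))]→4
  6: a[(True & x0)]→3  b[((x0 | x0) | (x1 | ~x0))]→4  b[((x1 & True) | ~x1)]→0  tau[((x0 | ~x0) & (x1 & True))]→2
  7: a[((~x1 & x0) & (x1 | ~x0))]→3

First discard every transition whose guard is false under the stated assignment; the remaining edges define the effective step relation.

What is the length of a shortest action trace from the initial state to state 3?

Layered search for 3:
  L0 = {0}
  L1 = {2}
  L2 = {3,4,7}
first hit 3 at d=2 via a·a

Answer: 2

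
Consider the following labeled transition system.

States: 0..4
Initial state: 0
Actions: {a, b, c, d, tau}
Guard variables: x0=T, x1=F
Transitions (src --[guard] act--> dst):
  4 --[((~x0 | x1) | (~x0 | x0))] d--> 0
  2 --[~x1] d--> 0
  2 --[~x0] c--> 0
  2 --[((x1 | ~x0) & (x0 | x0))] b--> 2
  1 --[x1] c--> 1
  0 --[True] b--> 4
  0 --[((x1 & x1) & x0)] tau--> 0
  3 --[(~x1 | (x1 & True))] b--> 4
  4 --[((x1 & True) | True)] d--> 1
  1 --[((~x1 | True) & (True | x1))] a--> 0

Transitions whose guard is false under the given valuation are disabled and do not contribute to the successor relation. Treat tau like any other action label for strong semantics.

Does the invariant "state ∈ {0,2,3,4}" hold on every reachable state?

Answer: INVARIANT VIOLATED at state 1

Analysis:
Inv-set: {0,2,3,4}
Reach set: {0,1,4}
  0: ✓
  1: VIOLATES
  4: ✓
counterexample path to 1: b·d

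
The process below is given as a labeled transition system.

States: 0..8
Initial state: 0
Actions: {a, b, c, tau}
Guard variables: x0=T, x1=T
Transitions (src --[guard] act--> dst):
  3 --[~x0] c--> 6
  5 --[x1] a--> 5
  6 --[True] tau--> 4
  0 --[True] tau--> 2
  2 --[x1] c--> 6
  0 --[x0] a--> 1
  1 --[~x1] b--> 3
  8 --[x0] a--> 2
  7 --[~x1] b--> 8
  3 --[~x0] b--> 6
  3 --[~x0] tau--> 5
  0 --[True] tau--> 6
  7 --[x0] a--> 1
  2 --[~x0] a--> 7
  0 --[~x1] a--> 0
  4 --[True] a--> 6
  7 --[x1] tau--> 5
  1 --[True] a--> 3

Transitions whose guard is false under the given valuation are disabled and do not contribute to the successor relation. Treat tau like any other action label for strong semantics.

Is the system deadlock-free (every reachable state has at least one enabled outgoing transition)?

Answer: DEADLOCK at state 3

Trace:
Reach set: {0,1,2,3,4,6}
  0: a→1  tau→2  tau→6  [3 out]
  1: a→3  [1 out]
  2: c→6  [1 out]
  3: ∅  [no exit]
  4: a→6  [1 out]
  6: tau→4  [1 out]
trace reaching 3: a·a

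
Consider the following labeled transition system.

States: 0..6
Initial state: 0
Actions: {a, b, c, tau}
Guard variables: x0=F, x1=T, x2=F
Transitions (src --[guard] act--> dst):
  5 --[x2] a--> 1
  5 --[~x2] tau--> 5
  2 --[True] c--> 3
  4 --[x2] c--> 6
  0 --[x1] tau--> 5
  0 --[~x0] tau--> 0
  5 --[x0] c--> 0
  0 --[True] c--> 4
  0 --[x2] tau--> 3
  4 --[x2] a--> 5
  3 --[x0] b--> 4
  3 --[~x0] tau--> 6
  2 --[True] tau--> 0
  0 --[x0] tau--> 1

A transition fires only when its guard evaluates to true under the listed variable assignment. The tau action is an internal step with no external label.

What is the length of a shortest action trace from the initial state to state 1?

Answer: UNREACHABLE

Analysis:
BFS to 1:
  L0 = {0}
  L1 = {4,5}
1 never appears.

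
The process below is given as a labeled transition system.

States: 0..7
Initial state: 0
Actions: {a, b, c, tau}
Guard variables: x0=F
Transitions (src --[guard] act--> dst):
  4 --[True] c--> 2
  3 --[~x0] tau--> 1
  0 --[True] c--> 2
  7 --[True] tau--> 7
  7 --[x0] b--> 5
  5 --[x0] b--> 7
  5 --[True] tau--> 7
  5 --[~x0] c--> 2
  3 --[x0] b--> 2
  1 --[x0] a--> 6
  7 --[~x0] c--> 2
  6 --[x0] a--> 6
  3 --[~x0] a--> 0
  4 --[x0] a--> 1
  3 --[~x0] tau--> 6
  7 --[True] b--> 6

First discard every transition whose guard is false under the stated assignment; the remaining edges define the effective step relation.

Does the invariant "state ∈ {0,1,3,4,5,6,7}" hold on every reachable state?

Answer: INVARIANT VIOLATED at state 2

Working:
Safe = {0,1,3,4,5,6,7}
Reachable = {0,2}
  0: safe
  2: ✗ unsafe
reach 2 via c — violates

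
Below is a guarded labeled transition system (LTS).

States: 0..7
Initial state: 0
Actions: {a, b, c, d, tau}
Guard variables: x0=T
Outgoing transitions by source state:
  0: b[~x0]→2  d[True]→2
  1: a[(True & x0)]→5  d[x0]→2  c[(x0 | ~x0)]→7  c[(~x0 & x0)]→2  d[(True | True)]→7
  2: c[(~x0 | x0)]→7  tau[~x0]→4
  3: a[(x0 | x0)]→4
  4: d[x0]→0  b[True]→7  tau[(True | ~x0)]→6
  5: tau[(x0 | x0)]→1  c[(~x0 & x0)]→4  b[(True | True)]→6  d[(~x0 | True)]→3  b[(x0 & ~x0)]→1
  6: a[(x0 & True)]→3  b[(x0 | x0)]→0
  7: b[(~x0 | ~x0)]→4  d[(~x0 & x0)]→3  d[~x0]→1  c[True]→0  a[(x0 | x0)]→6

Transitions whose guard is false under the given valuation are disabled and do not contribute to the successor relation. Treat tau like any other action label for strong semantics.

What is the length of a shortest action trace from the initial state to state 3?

Answer: 4

Working:
Breadth-first toward 3:
  depth 0: {0}
  depth 1: {2}
  depth 2: {7}
  depth 3: {6}
  depth 4: {3}
first hit 3 at d=4 via d·c·a·a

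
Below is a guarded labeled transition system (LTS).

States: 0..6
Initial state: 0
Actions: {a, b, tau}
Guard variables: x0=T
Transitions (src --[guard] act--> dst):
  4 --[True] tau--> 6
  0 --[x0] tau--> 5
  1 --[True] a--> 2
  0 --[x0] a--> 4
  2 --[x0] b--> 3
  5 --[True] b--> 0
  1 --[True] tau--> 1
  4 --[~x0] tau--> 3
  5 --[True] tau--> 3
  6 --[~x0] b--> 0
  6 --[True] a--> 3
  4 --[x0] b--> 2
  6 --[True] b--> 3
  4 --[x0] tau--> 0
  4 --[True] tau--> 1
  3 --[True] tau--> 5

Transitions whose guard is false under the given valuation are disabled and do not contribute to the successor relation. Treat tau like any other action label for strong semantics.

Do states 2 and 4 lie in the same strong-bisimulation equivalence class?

Refine partition for ~:
  P[0] = {{0,1,2,3,4,5,6}}
  P[1] = {{0,1},{2},{3},{4,5},{6}}
  P[2] = {{0},{1},{2},{3},{4},{5},{6}}
7 equivalence class(es) (converged in 3)
2∈{2}, 4∈{4}

Answer: NOT BISIMILAR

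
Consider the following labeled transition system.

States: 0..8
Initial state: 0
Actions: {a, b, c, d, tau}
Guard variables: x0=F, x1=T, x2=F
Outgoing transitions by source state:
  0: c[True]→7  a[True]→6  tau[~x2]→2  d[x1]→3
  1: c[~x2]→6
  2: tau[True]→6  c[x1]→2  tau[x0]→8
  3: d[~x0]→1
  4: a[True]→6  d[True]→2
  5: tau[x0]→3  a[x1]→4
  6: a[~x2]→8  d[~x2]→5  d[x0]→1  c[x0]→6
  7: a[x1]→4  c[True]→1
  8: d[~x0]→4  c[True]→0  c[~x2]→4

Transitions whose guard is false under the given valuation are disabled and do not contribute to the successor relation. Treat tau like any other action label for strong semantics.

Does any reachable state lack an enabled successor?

Answer: DEADLOCK-FREE

Trace:
Reachable = {0,1,2,3,4,5,6,7,8}
  0: a→6  c→7  d→3  tau→2  [4 exit(s)]
  1: c→6  [1 exit(s)]
  2: c→2  tau→6  [2 exit(s)]
  3: d→1  [1 exit(s)]
  4: a→6  d→2  [2 exit(s)]
  5: a→4  [1 exit(s)]
  6: a→8  d→5  [2 exit(s)]
  7: a→4  c→1  [2 exit(s)]
  8: c→0  c→4  d→4  [3 exit(s)]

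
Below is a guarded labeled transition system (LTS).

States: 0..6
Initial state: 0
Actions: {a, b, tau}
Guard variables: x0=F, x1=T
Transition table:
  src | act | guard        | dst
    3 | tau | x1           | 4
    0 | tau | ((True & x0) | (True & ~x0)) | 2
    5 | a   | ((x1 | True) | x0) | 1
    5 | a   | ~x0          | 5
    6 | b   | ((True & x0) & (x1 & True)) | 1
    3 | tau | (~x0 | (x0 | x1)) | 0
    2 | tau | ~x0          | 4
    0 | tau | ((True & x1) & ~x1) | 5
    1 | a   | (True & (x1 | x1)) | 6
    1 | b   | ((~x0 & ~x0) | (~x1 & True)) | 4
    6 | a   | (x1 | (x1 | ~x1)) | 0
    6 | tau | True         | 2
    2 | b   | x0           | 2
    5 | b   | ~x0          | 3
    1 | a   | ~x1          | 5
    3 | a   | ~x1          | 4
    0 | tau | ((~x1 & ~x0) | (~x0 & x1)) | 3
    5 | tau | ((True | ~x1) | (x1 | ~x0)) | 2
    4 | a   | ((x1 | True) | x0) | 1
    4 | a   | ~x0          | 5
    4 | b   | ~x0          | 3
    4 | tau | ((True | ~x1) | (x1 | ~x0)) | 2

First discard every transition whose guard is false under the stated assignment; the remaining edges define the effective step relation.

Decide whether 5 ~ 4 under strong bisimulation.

Refine partition for ~:
  round 0: {{0,1,2,3,4,5,6}}
  round 1: {{0,2,3},{1},{4,5},{6}}
  round 2: {{0},{1},{2},{3},{4,5},{6}}
stable after 3 split(s): 6 block(s)
[5]={4,5}  [4]={4,5}

Answer: BISIMILAR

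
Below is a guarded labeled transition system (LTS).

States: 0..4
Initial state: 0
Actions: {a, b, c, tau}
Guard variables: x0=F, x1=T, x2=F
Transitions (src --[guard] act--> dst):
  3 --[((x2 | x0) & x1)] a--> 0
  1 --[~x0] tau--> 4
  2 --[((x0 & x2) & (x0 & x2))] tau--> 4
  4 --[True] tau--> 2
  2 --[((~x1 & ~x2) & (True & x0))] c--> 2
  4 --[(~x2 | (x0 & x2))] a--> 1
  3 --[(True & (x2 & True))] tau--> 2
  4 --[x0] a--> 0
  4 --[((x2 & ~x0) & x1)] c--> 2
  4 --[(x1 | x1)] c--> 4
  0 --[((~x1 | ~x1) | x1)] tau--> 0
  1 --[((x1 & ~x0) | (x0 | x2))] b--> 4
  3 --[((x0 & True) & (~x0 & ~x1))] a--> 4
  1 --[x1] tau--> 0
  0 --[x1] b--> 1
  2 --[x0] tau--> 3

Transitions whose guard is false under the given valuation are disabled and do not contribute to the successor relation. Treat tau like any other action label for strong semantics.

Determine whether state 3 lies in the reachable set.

8 transition(s) survive guard evaluation.
L0 = {0}
L1 = {1}  total {0,1}
L2 = {4}  total {0,1,4}
L3 = {2}  total {0,1,2,4}
R = {0,1,2,4}

Answer: UNREACHABLE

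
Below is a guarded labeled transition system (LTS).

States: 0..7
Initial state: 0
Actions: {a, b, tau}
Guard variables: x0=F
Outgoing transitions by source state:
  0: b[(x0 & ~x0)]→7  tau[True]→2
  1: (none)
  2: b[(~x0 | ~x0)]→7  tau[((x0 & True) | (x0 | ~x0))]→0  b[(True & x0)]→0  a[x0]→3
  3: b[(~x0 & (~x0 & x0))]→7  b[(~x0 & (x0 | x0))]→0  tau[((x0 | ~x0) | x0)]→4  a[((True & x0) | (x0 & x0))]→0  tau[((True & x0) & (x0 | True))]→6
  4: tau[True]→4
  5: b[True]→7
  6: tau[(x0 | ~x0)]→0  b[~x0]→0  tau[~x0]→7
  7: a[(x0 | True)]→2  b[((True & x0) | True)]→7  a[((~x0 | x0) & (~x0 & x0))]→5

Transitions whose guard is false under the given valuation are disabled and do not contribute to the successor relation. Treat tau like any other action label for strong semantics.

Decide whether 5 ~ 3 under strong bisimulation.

Answer: NOT BISIMILAR

Working:
Bisimulation quotient by refinement:
  P[0] = {{0,1,2,3,4,5,6,7}}
  P[1] = {{0,3,4},{1},{2,6},{5},{7}}
  P[2] = {{0},{1},{2},{3,4},{5},{6},{7}}
stable after 3 split(s): 7 block(s)
5∈{5}, 3∈{3,4}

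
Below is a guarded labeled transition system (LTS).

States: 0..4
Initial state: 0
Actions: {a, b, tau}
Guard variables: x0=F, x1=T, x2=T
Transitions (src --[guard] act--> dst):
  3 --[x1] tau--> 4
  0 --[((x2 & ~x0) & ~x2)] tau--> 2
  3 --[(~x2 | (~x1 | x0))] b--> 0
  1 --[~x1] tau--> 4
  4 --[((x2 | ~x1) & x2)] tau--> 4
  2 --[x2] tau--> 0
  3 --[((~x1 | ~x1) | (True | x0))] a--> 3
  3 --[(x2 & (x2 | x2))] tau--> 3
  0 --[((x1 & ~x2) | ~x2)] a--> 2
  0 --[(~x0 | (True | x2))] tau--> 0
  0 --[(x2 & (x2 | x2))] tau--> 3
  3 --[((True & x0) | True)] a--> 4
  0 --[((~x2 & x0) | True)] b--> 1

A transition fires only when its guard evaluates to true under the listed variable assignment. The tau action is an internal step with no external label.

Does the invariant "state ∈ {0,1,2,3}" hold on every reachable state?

Safe = {0,1,2,3}
Reachable = {0,1,3,4}
  0: ✓
  1: ✓
  3: ✓
  4: outside
reach 4 via tau·tau — violates

Answer: INVARIANT VIOLATED at state 4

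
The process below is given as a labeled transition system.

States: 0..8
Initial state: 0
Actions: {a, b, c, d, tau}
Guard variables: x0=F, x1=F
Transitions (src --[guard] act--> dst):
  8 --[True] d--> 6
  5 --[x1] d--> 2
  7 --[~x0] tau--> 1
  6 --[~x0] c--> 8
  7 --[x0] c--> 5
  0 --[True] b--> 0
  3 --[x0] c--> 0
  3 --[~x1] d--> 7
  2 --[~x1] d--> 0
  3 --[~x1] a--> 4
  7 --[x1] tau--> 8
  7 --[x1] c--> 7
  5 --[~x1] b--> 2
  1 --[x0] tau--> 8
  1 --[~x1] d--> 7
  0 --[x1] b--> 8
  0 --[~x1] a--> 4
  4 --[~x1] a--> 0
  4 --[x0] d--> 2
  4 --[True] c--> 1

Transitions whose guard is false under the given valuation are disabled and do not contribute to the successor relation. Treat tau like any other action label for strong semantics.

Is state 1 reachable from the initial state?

Guard filter leaves 12 enabled edge(s).
Layer 0: {0}
Layer 1: {4}  total {0,4}
Layer 2: {1}  total {0,1,4}
Layer 3: {7}  total {0,1,4,7}
Reach set: {0,1,4,7}
Path to 1: a·c

Answer: REACHABLE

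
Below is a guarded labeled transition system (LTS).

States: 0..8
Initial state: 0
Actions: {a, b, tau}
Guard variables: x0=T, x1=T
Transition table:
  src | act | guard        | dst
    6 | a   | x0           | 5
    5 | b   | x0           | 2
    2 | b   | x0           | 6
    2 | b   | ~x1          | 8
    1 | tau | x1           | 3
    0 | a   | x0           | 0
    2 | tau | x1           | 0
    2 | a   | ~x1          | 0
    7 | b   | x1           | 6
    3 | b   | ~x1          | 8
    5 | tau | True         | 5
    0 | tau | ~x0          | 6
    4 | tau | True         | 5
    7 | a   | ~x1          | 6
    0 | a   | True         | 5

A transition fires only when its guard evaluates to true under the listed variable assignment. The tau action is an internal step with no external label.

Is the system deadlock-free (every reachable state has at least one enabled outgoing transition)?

Answer: DEADLOCK-FREE

Working:
R = {0,2,5,6}
  0: a→0  a→5  [deg 2]
  2: b→6  tau→0  [deg 2]
  5: b→2  tau→5  [deg 2]
  6: a→5  [deg 1]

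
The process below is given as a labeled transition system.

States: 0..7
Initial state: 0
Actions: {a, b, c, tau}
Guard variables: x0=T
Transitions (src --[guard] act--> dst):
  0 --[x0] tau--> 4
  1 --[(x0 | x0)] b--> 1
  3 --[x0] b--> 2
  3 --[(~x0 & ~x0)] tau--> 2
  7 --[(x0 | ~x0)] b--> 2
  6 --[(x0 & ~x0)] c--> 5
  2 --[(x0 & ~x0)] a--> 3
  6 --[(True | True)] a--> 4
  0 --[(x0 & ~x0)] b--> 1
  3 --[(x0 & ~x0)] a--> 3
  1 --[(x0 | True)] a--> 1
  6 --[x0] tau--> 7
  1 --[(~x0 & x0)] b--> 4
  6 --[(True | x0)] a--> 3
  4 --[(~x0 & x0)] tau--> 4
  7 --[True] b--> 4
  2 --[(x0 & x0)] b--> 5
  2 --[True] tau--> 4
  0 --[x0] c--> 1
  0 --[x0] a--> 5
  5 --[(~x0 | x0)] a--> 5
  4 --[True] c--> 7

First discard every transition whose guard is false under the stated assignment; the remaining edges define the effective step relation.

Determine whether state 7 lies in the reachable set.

Answer: REACHABLE

Analysis:
15 transition(s) survive guard evaluation.
Layer 0: {0}
Layer 1: {1,4,5}  total {0,1,4,5}
Layer 2: {7}  total {0,1,4,5,7}
Layer 3: {2}  total {0,1,2,4,5,7}
R = {0,1,2,4,5,7}
witness 7: tau·c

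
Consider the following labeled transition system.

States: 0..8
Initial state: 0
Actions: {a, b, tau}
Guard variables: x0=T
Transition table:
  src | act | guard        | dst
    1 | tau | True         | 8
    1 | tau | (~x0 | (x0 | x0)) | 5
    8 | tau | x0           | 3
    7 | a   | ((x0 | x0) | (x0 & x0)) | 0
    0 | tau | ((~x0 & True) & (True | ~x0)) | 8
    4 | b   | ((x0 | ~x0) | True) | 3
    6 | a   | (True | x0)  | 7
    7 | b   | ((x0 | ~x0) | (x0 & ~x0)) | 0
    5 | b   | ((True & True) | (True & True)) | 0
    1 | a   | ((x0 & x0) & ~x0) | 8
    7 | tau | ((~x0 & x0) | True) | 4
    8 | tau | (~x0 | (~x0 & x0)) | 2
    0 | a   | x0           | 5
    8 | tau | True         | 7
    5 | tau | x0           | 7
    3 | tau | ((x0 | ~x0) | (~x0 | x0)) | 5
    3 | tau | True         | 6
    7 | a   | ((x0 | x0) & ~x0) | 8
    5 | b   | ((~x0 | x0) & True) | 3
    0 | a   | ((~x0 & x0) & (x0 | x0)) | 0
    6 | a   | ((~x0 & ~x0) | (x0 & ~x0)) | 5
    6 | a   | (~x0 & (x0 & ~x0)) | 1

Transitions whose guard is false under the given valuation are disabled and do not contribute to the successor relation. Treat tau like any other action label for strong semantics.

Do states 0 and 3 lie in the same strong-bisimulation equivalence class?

Bisimulation quotient by refinement:
  round 0: {{0,1,2,3,4,5,6,7,8}}
  round 1: {{0,6},{1,3,8},{2},{4},{5},{7}}
  round 2: {{0},{1},{2},{3},{4},{5},{6},{7},{8}}
Fixed point at round 3; 9 class(es).
class of 0: {0}; class of 3: {3}

Answer: NOT BISIMILAR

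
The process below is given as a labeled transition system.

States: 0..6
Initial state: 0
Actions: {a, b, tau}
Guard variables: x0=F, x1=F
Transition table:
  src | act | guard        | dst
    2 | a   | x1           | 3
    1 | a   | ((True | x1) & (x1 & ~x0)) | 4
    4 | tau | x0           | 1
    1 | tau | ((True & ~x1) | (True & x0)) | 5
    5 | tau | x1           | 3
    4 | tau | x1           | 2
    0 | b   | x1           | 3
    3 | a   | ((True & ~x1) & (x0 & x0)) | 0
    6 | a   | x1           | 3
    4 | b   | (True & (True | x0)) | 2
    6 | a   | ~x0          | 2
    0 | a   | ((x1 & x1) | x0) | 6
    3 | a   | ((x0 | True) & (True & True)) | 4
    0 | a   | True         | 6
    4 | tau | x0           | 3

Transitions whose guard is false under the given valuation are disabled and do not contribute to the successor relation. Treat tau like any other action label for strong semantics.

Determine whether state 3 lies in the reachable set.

Answer: UNREACHABLE

Analysis:
5 transition(s) survive guard evaluation.
Layer 0: {0}
Layer 1: {6}  total {0,6}
Layer 2: {2}  total {0,2,6}
R = {0,2,6}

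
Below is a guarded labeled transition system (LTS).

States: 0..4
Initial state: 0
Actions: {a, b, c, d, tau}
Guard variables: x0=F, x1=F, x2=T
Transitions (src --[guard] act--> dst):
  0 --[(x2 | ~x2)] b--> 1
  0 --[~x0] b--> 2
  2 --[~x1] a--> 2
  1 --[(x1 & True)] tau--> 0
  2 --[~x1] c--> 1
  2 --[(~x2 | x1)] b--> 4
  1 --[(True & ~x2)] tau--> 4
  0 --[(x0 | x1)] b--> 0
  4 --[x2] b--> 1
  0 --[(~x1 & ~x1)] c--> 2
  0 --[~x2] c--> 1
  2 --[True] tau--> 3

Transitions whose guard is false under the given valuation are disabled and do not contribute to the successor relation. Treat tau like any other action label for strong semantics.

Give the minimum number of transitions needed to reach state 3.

Answer: 2

Analysis:
BFS to 3:
  depth 0: {0}
  depth 1: {1,2}
  depth 2: {3}
3 enters at depth 2; path b·tau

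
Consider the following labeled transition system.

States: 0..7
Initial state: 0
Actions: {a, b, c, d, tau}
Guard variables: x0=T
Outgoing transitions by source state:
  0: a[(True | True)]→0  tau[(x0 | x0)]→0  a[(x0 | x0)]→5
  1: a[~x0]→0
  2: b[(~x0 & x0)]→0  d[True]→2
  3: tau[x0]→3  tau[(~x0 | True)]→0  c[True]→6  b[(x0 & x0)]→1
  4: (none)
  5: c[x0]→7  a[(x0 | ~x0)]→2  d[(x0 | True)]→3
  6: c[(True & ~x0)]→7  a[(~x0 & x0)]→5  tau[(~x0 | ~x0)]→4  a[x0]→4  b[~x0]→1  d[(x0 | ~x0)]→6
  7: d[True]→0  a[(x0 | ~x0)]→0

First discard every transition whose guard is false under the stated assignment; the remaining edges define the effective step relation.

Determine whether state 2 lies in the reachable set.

Guard filter leaves 15 enabled edge(s).
Layer 0: {0}
Layer 1: {5}  now seen {0,5}
Layer 2: {2,3,7}  now seen {0,2,3,5,7}
Layer 3: {1,6}  now seen {0,1,2,3,5,6,7}
Layer 4: {4}  now seen {0,1,2,3,4,5,6,7}
Reachable = {0,1,2,3,4,5,6,7}
witness 2: a·a

Answer: REACHABLE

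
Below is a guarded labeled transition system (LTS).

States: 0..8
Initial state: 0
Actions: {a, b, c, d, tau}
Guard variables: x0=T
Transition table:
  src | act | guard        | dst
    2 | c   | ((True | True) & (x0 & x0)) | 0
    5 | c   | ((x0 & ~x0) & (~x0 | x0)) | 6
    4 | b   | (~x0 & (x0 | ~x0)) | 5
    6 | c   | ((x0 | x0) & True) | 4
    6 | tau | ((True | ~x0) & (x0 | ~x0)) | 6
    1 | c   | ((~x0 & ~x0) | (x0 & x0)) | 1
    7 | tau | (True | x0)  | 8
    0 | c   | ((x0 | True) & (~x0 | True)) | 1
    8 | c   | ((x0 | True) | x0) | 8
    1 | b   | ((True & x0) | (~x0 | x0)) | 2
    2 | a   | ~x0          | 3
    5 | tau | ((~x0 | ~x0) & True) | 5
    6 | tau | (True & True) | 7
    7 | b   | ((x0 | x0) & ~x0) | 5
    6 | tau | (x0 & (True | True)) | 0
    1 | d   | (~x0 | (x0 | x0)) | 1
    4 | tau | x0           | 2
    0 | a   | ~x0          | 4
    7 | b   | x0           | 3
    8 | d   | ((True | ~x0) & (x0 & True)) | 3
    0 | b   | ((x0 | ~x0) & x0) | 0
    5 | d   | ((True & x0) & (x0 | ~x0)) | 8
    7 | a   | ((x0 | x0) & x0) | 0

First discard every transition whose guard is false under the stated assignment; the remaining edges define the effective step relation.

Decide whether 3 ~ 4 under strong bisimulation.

Compute ~ classes (split until stable):
  P[0] = {{0,1,2,3,4,5,6,7,8}}
  P[1] = {{0},{1},{2},{3},{4},{5},{6},{7},{8}}
Fixed point at round 2; 9 class(es).
class of 3: {3}; class of 4: {4}

Answer: NOT BISIMILAR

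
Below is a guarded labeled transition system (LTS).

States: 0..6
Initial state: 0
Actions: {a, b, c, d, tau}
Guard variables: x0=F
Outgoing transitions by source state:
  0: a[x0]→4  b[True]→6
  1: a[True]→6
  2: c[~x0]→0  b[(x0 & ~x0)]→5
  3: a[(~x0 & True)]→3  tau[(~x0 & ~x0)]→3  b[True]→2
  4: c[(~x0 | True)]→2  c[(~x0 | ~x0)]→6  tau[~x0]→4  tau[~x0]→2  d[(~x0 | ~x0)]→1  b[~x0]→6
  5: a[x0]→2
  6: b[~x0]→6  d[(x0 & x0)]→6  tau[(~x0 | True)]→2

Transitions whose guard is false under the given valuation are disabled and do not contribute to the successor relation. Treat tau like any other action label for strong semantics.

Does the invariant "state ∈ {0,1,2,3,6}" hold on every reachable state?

Answer: INVARIANT HOLDS

Analysis:
Inv-set: {0,1,2,3,6}
Reachable = {0,2,6}
  0: ✓
  2: ✓
  6: ✓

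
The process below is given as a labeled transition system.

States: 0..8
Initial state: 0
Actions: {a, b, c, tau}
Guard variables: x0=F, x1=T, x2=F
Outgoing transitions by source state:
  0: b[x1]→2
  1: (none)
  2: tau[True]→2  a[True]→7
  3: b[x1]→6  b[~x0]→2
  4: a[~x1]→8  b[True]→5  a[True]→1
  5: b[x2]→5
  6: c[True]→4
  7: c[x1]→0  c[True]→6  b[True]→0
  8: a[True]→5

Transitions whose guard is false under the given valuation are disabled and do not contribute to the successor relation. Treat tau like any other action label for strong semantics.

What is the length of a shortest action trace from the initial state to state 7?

Answer: 2

Analysis:
Breadth-first toward 7:
  L0 = {0}
  L1 = {2}
  L2 = {7}
first hit 7 at d=2 via b·a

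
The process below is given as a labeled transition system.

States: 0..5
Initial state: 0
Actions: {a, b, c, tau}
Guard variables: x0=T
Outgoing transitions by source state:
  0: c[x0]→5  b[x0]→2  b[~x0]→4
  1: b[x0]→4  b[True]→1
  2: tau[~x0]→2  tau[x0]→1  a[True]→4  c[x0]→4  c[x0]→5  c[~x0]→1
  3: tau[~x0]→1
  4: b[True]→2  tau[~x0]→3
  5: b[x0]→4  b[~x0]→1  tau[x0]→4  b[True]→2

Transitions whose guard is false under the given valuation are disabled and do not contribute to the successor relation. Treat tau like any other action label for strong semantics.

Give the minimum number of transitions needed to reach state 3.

Breadth-first toward 3:
  L0 = {0}
  L1 = {2,5}
  L2 = {1,4}
3 never appears.

Answer: UNREACHABLE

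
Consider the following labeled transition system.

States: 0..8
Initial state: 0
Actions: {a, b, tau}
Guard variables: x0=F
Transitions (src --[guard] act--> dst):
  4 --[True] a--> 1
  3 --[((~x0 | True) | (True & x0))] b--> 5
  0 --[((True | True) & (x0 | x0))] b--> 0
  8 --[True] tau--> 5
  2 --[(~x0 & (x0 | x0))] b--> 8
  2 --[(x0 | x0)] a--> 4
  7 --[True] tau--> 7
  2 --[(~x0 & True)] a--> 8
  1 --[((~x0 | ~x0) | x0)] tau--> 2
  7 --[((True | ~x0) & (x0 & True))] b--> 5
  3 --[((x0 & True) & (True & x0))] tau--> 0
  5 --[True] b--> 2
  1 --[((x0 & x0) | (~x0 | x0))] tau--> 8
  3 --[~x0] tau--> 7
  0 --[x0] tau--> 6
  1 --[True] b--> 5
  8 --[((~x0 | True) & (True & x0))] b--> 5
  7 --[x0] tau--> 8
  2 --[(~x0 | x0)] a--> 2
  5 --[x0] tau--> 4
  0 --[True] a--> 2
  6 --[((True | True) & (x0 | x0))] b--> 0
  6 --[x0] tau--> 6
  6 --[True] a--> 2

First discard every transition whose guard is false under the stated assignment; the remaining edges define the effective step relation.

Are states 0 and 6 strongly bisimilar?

Compute ~ classes (split until stable):
  round 0: {{0,1,2,3,4,5,6,7,8}}
  round 1: {{0,2,4,6},{1,3},{5},{7,8}}
  round 2: {{0,6},{1},{2},{3},{4},{5},{7},{8}}
Fixed point at round 3; 8 class(es).
0∈{0,6}, 6∈{0,6}

Answer: BISIMILAR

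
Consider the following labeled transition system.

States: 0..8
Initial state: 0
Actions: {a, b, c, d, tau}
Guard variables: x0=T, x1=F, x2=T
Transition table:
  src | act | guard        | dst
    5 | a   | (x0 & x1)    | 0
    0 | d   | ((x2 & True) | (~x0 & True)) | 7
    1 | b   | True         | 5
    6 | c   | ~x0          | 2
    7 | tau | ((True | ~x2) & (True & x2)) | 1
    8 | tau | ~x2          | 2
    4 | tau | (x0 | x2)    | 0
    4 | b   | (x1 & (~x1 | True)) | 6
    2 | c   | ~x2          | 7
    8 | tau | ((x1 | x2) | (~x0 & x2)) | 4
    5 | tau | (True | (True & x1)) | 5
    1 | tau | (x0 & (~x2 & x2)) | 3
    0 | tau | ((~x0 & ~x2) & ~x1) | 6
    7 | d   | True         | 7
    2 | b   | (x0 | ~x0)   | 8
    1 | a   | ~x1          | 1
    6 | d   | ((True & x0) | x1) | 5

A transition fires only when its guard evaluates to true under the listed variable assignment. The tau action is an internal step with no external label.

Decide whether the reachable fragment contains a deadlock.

Reachable = {0,1,5,7}
  0: d→7  [deg 1]
  1: a→1  b→5  [deg 2]
  5: tau→5  [deg 1]
  7: d→7  tau→1  [deg 2]

Answer: DEADLOCK-FREE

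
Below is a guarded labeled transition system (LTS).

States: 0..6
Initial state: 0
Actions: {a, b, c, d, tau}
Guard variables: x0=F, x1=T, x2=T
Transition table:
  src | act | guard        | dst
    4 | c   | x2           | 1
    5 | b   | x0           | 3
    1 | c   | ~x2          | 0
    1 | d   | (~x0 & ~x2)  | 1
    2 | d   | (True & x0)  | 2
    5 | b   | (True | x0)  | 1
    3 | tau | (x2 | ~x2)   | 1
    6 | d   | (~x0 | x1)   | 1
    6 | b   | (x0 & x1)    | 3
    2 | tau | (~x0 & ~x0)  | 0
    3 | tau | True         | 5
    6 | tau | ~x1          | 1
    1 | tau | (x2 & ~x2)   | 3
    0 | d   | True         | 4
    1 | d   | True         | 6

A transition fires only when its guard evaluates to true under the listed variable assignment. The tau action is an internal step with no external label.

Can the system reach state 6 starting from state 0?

Answer: REACHABLE

Trace:
Guard filter leaves 8 enabled edge(s).
Layer 0: {0}
Layer 1: {4}  cumulative {0,4}
Layer 2: {1}  cumulative {0,1,4}
Layer 3: {6}  cumulative {0,1,4,6}
Reach set: {0,1,4,6}
witness 6: d·c·d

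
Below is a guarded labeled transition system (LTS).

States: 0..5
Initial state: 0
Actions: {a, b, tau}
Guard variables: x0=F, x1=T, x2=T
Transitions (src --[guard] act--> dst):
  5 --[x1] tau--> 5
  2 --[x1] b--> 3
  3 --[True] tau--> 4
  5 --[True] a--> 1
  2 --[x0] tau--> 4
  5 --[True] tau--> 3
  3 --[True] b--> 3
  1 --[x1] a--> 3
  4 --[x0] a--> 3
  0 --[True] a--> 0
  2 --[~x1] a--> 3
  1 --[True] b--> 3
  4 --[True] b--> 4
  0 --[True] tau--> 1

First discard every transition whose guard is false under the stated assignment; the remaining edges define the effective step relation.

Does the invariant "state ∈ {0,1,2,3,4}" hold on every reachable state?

Answer: INVARIANT HOLDS

Working:
Inv-set: {0,1,2,3,4}
Reach set: {0,1,3,4}
  0: ok
  1: ok
  3: ok
  4: ok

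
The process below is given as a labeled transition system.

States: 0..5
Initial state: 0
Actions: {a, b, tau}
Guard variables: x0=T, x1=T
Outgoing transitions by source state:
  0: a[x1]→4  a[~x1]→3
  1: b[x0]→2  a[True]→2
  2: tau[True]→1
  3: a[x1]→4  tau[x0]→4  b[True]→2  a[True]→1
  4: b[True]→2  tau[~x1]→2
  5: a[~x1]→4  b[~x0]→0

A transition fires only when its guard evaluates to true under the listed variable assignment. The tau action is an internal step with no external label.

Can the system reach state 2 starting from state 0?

Answer: REACHABLE

Analysis:
Guard filter leaves 9 enabled edge(s).
L0 = {0}
L1 = {4}  cumulative {0,4}
L2 = {2}  cumulative {0,2,4}
L3 = {1}  cumulative {0,1,2,4}
R = {0,1,2,4}
trace reaching 2: a·b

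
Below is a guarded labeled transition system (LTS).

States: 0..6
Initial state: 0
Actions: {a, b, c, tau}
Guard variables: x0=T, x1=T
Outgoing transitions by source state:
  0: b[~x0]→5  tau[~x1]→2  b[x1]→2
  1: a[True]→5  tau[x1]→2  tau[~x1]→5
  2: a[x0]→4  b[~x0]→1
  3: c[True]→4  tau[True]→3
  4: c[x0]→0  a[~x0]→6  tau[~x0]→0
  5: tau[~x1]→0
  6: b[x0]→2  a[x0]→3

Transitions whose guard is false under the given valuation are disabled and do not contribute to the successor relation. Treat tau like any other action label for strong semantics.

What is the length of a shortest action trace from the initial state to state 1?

Answer: UNREACHABLE

Working:
Breadth-first toward 1:
  Layer 0: {0}
  Layer 1: {2}
  Layer 2: {4}
1 never appears.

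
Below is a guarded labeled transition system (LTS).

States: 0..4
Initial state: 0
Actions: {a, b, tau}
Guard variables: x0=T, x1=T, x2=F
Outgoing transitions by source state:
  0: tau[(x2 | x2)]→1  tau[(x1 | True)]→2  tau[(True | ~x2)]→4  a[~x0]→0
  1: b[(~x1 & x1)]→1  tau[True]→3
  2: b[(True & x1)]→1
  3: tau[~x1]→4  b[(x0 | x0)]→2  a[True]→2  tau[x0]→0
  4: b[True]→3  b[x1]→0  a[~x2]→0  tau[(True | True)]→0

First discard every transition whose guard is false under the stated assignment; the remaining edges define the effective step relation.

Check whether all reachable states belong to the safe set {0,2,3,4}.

Allowed set {0,2,3,4}
R = {0,1,2,3,4}
  0: ok
  1: VIOLATES
  2: ok
  3: ok
  4: ok
witness against invariant: tau·b → 1

Answer: INVARIANT VIOLATED at state 1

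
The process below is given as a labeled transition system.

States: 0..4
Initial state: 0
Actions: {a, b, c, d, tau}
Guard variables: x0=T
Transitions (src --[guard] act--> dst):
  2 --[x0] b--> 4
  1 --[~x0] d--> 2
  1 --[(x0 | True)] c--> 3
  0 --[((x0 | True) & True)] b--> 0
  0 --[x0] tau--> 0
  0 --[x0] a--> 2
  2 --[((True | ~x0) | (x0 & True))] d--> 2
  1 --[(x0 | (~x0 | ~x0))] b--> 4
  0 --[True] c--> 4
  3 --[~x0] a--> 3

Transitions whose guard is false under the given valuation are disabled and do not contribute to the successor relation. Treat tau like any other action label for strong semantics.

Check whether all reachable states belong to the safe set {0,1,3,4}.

Inv-set: {0,1,3,4}
R = {0,2,4}
  0: safe
  2: outside
  4: safe
reach 2 via a — violates

Answer: INVARIANT VIOLATED at state 2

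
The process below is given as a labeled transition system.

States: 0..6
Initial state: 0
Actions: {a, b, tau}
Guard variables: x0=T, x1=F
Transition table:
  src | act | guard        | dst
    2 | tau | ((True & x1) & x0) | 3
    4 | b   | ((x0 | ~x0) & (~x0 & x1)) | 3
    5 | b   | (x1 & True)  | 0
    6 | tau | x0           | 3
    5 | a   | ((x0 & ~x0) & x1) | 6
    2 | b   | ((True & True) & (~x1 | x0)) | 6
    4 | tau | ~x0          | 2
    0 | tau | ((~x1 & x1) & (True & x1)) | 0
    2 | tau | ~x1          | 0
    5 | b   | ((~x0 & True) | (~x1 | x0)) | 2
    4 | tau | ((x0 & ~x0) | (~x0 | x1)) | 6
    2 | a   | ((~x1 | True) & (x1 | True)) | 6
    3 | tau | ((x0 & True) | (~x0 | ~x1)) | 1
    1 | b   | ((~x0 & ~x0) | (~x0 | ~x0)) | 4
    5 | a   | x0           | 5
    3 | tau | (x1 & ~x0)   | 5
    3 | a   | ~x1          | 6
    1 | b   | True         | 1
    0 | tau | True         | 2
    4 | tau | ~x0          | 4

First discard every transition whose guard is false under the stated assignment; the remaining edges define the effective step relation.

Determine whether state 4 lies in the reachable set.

Answer: UNREACHABLE

Analysis:
After dropping false guards: 10 live edges.
depth 0: {0}
depth 1: {2}  cumulative {0,2}
depth 2: {6}  cumulative {0,2,6}
depth 3: {3}  cumulative {0,2,3,6}
depth 4: {1}  cumulative {0,1,2,3,6}
R = {0,1,2,3,6}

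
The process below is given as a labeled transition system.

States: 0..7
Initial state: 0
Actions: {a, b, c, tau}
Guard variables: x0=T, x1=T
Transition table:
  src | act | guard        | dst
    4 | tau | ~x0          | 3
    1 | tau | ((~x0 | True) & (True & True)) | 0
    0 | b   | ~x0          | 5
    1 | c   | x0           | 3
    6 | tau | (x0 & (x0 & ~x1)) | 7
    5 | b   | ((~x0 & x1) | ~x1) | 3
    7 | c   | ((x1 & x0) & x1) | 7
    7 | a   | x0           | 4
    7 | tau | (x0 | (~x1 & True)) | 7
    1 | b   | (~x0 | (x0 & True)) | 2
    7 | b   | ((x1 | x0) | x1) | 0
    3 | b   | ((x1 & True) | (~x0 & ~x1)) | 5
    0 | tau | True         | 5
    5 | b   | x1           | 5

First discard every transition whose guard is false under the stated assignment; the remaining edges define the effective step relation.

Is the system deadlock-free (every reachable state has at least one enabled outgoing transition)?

Answer: DEADLOCK-FREE

Trace:
Reachable = {0,5}
  0: tau→5  [1 exit(s)]
  5: b→5  [1 exit(s)]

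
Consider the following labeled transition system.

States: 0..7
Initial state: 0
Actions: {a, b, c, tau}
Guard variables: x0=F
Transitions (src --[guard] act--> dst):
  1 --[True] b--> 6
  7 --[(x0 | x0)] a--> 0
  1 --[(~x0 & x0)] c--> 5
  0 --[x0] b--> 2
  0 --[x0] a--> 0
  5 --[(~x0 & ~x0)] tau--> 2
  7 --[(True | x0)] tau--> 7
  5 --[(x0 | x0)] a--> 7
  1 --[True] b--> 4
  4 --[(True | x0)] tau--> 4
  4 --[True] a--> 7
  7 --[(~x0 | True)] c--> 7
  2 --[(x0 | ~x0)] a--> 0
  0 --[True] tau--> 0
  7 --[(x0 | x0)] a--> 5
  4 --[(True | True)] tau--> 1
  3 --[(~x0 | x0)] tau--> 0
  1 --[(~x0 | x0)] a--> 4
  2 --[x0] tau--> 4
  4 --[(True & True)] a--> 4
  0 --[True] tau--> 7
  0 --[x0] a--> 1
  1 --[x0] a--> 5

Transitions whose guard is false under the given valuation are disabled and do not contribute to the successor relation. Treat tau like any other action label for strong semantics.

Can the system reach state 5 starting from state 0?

Answer: UNREACHABLE

Trace:
Guard filter leaves 14 enabled edge(s).
depth 0: {0}
depth 1: {7}  cumulative {0,7}
Reach set: {0,7}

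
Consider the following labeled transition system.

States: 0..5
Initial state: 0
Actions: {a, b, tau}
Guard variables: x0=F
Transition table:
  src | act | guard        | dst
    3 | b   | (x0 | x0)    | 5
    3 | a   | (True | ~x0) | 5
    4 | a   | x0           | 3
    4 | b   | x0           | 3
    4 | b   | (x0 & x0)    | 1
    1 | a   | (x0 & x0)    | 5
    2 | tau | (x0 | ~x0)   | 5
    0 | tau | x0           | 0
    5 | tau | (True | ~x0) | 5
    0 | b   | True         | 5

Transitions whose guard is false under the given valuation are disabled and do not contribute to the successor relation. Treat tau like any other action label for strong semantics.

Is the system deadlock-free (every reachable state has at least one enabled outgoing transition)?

Reach set: {0,5}
  0: b→5  [1 out]
  5: tau→5  [1 out]

Answer: DEADLOCK-FREE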